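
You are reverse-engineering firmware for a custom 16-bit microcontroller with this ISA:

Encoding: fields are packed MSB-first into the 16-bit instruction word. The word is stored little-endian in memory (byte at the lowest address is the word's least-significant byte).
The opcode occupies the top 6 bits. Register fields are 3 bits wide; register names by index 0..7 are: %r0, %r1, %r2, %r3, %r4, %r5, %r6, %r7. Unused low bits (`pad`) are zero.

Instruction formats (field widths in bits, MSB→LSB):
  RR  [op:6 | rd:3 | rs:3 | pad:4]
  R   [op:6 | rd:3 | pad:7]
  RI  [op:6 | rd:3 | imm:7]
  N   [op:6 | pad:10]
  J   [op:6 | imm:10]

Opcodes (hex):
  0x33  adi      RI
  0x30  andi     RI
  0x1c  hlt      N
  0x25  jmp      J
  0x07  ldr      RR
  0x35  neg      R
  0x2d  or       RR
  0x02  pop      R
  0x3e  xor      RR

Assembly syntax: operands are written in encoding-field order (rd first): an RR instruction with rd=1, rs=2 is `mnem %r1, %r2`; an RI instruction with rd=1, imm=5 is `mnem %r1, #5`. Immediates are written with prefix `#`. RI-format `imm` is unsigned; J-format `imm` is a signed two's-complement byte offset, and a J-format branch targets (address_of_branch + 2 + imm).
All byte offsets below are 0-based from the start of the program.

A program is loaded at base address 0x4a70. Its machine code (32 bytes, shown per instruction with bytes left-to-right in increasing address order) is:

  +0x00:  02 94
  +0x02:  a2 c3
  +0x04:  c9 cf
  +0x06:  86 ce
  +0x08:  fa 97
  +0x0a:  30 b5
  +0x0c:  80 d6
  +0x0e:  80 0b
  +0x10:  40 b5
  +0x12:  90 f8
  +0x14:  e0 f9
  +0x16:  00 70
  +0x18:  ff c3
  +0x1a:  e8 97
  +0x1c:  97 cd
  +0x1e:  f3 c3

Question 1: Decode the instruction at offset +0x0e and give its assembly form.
+0x0e: 80 0b ⇒ word 0x0b80 (little)
  op=0x0b80>>10=0x2 ⇒ pop (R)
  [9:7] rd=7 = %r7

pop %r7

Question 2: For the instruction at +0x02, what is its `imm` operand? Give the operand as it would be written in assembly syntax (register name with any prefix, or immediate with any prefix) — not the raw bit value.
#34

[02] a2 c3 → 0xc3a2
  top 6b → 0x30 → andi [RI]
  rd@[9:7]=0x7 ⇒ %r7
  imm@[6:0]=0x22 ⇒ #34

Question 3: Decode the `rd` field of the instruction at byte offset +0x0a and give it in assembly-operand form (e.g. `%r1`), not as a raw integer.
%r2

[0a] 30 b5 → 0xb530
  op=0xb530>>10=0x2d ⇒ or (RR)
  [9:7] rd=2 = %r2
  [6:4] rs=3 = %r3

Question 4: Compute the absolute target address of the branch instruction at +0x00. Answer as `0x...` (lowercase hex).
@+00  little-endian(02 94) = 0x9402
  op=0x9402>>10=0x25 ⇒ jmp (J)
  [9:0] imm=2 = #2
  target = base 0x4a70 + off 0x00 + 2 + imm 2 = 0x4a74

0x4a74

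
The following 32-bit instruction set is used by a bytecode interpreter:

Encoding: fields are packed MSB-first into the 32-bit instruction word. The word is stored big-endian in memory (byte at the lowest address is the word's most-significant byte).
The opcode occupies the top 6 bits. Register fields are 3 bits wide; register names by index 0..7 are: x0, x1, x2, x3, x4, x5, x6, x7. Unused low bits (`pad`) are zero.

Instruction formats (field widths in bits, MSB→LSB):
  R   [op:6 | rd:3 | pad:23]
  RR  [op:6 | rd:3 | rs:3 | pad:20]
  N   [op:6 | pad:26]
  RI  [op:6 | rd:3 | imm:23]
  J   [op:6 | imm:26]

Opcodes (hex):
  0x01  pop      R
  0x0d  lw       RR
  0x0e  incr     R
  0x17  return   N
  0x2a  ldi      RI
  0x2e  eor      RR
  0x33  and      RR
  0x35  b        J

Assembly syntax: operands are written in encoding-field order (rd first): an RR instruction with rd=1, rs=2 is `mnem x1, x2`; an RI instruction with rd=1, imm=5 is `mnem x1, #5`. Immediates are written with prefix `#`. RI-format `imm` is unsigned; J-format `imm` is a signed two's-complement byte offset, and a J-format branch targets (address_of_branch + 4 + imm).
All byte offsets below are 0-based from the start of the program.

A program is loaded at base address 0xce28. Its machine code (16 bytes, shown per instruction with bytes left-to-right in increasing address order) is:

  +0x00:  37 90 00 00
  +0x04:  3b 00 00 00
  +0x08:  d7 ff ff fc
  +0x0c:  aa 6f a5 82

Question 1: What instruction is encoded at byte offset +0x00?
off 0x00: read 37 90 00 00 as big → 0x37900000
  top 6b → 0xd → lw [RR]
  [25:23] rd=7 = x7
  [22:20] rs=1 = x1

lw x7, x1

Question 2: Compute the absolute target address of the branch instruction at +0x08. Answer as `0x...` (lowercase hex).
off 0x08: read d7 ff ff fc as big → 0xd7fffffc
  op=0xd7fffffc>>26=0x35 ⇒ b (J)
  imm: (w>>0)&0x3ffffff=0x3fffffc (s26→-4) → #-4
  target = base 0xce28 + off 0x08 + 4 + imm -4 = 0xce30

0xce30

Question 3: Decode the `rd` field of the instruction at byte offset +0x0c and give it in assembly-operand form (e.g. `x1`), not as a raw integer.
x4

+0x0c: aa 6f a5 82 ⇒ word 0xaa6fa582 (big)
  opcode bits[31:26]=0x2a: ldi/RI
  rd@[25:23]=0x4 ⇒ x4
  imm@[22:0]=0x6fa582 ⇒ #7316866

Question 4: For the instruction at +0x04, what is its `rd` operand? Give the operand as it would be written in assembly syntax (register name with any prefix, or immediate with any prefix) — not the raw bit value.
off 0x04: read 3b 00 00 00 as big → 0x3b000000
  top 6b → 0xe → incr [R]
  rd@[25:23]=0x6 ⇒ x6

x6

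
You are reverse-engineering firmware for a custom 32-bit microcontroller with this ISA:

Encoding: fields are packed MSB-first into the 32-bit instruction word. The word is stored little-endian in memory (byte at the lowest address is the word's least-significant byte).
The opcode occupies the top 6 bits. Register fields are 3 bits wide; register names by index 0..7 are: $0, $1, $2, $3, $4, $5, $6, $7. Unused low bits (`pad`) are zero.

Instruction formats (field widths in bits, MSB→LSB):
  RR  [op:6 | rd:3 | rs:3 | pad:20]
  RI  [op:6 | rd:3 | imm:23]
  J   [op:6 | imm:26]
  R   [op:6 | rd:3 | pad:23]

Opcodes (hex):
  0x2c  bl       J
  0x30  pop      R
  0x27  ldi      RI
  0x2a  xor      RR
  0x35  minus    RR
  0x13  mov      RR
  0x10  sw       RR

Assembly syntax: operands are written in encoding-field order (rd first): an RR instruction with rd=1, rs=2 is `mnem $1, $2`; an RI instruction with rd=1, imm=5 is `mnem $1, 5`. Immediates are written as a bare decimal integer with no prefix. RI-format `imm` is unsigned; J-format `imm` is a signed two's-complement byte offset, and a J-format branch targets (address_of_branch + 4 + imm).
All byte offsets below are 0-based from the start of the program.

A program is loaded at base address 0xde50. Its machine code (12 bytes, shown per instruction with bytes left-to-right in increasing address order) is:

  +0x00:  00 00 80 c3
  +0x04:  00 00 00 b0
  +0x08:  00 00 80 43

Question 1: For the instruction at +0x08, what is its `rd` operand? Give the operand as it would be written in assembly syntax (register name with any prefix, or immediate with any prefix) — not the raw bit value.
@+08  little-endian(00 00 80 43) = 0x43800000
  opcode bits[31:26]=0x10: sw/RR
  rd@[25:23]=0x7 ⇒ $7
  rs@[22:20]=0x0 ⇒ $0

$7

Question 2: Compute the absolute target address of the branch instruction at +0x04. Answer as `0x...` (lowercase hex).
0xde58

@+04  little-endian(00 00 00 b0) = 0xb0000000
  op=0xb0000000>>26=0x2c ⇒ bl (J)
  [25:0] imm=0 = 0
  target = base 0xde50 + off 0x04 + 4 + imm 0 = 0xde58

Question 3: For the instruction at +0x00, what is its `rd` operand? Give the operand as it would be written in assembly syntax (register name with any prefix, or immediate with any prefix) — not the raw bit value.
$7

+0x00: 00 00 80 c3 ⇒ word 0xc3800000 (little)
  opcode bits[31:26]=0x30: pop/R
  rd: (w>>23)&0x7=0x7 → $7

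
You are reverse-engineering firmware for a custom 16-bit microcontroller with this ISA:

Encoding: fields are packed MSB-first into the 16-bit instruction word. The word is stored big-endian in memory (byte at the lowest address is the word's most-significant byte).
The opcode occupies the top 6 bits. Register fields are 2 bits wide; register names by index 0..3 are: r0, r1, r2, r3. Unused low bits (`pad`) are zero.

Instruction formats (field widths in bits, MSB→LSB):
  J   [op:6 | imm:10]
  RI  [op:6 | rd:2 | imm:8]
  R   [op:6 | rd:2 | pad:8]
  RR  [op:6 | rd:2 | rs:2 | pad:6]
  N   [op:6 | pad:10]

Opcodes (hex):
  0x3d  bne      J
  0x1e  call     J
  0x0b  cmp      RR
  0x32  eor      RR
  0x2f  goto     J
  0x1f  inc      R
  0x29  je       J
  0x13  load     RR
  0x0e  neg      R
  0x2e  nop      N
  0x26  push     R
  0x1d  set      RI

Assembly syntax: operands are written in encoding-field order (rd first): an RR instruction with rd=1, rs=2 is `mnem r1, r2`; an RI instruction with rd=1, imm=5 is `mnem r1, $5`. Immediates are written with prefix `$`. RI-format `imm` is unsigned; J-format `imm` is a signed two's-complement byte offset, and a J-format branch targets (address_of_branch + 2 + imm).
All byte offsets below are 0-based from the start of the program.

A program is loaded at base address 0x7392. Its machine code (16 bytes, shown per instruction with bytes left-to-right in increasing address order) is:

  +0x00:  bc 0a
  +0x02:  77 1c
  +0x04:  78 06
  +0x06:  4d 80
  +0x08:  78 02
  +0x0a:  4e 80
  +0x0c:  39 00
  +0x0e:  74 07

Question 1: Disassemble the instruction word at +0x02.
@+02  big-endian(77 1c) = 0x771c
  op=0x771c>>10=0x1d ⇒ set (RI)
  rd: (w>>8)&0x3=0x3 → r3
  imm: (w>>0)&0xff=0x1c → $28

set r3, $28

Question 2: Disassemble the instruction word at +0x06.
load r1, r2

off 0x06: read 4d 80 as big → 0x4d80
  op=0x4d80>>10=0x13 ⇒ load (RR)
  rd: (w>>8)&0x3=0x1 → r1
  rs: (w>>6)&0x3=0x2 → r2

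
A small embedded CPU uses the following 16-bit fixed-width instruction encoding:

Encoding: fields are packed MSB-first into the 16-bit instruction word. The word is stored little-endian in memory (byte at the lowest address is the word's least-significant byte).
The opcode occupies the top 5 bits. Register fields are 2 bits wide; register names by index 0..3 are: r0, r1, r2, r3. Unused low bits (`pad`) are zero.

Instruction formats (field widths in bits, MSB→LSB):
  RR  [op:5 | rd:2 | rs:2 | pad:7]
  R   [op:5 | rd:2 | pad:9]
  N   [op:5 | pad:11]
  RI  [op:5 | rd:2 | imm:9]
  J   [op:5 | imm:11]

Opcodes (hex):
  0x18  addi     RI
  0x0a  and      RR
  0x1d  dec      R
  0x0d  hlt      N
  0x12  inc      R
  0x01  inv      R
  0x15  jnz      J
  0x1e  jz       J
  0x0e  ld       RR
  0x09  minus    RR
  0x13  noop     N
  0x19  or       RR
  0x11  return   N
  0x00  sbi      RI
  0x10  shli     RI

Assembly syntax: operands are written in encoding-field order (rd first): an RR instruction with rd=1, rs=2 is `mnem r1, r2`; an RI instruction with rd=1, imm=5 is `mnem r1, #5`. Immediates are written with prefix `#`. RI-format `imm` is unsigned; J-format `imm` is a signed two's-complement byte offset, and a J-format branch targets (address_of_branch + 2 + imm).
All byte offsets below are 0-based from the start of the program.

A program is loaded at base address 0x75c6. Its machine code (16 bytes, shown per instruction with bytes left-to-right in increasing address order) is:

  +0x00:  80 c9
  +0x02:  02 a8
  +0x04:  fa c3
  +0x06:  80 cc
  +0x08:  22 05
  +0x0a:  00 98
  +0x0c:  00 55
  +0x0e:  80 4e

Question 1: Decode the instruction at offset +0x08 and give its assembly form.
sbi r2, #290

@+08  little-endian(22 05) = 0x0522
  top 5b → 0x0 → sbi [RI]
  rd: (w>>9)&0x3=0x2 → r2
  imm: (w>>0)&0x1ff=0x122 → #290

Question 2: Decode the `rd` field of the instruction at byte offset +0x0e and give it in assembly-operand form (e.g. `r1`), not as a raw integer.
[0e] 80 4e → 0x4e80
  op=0x4e80>>11=0x9 ⇒ minus (RR)
  [10:9] rd=3 = r3
  [8:7] rs=1 = r1

r3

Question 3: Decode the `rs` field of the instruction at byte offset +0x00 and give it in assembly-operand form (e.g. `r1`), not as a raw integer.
+0x00: 80 c9 ⇒ word 0xc980 (little)
  opcode bits[15:11]=0x19: or/RR
  rd: (w>>9)&0x3=0x0 → r0
  rs: (w>>7)&0x3=0x3 → r3

r3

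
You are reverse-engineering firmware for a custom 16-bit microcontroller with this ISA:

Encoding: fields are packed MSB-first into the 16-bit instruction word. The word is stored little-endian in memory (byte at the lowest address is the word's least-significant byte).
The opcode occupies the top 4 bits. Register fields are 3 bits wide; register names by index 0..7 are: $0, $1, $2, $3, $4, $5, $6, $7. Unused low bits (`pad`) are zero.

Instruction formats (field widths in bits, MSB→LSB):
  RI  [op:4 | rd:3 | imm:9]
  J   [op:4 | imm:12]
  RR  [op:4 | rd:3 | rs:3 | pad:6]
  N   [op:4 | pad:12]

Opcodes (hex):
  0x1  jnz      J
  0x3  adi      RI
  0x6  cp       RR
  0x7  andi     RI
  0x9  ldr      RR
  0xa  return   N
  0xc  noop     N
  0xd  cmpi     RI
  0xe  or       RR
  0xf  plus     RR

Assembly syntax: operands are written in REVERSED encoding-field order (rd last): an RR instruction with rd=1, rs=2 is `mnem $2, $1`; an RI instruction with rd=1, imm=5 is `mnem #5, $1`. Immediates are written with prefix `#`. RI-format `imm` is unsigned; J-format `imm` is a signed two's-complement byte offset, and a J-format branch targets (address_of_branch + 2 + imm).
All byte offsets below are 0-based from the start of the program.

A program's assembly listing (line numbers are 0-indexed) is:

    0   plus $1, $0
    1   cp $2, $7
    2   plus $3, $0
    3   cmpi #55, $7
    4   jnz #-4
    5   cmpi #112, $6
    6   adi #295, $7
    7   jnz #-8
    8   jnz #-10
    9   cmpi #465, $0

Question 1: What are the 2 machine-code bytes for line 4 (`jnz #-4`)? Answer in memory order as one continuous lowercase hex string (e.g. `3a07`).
fc1f

L4: jnz op=0x1:4|imm=-4:12 ⇒ 0x1ffc ⇒ little fc 1f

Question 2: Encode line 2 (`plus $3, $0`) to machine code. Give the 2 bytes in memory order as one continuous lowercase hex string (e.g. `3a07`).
2. plus fields op=0xf:4|rd=0:3|rs=3:3|pad=0:6 → word f0c0h → c0 f0

c0f0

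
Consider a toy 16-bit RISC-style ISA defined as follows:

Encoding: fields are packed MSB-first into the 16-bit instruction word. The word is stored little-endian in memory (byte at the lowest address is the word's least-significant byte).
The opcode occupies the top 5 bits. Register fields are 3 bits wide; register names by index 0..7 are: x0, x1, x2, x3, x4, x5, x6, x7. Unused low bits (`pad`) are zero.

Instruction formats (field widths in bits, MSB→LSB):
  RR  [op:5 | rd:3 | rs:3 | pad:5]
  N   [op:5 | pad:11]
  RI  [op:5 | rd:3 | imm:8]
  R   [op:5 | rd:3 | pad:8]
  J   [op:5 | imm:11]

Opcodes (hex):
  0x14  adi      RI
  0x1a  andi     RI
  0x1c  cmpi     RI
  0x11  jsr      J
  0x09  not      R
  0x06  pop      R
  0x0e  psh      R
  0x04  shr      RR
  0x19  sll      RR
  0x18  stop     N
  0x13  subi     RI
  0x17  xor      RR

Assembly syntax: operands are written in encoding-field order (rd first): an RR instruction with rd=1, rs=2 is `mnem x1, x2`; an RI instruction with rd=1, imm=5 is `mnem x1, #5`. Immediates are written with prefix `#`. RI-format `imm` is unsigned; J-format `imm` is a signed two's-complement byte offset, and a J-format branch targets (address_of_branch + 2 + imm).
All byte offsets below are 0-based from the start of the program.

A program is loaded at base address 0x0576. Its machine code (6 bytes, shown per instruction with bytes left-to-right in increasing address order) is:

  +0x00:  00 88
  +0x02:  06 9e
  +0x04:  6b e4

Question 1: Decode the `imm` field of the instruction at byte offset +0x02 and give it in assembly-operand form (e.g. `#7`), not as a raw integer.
#6

[02] 06 9e → 0x9e06
  top 5b → 0x13 → subi [RI]
  rd: (w>>8)&0x7=0x6 → x6
  imm: (w>>0)&0xff=0x6 → #6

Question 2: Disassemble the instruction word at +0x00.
@+00  little-endian(00 88) = 0x8800
  op=0x8800>>11=0x11 ⇒ jsr (J)
  imm@[10:0]=0x0 ⇒ #0

jsr #0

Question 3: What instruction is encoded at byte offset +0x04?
[04] 6b e4 → 0xe46b
  top 5b → 0x1c → cmpi [RI]
  rd@[10:8]=0x4 ⇒ x4
  imm@[7:0]=0x6b ⇒ #107

cmpi x4, #107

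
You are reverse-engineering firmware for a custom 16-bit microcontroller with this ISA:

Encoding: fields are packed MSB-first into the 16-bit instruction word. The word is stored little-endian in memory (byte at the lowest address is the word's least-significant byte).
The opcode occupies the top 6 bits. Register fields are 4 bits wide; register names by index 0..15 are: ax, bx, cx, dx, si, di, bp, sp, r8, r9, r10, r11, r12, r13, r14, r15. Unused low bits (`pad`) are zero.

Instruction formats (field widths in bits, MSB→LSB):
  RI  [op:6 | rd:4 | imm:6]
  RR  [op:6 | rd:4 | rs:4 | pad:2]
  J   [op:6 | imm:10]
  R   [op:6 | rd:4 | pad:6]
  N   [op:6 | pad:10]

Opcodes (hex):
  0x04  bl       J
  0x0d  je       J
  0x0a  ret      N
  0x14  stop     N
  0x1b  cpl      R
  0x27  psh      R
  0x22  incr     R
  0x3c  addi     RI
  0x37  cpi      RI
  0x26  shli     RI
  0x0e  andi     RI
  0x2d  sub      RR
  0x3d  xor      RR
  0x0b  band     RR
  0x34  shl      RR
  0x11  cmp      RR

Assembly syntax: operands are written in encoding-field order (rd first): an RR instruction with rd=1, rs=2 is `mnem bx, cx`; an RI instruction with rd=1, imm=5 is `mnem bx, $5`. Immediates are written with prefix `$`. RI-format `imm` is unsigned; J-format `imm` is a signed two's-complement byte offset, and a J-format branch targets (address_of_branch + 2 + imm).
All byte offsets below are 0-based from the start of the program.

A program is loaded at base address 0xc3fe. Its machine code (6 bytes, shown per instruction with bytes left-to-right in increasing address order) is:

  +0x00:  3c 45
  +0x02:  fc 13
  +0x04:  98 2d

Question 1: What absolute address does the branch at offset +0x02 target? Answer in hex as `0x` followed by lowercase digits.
0xc3fe

+0x02: fc 13 ⇒ word 0x13fc (little)
  op=0x13fc>>10=0x4 ⇒ bl (J)
  [9:0] imm=1020 (s10→-4) = $-4
  target = base 0xc3fe + off 0x02 + 2 + imm -4 = 0xc3fe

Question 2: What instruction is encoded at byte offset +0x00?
cmp si, r15

off 0x00: read 3c 45 as little → 0x453c
  top 6b → 0x11 → cmp [RR]
  rd: (w>>6)&0xf=0x4 → si
  rs: (w>>2)&0xf=0xf → r15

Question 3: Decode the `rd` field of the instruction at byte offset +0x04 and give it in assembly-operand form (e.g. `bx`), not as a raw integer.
off 0x04: read 98 2d as little → 0x2d98
  opcode bits[15:10]=0xb: band/RR
  rd: (w>>6)&0xf=0x6 → bp
  rs: (w>>2)&0xf=0x6 → bp

bp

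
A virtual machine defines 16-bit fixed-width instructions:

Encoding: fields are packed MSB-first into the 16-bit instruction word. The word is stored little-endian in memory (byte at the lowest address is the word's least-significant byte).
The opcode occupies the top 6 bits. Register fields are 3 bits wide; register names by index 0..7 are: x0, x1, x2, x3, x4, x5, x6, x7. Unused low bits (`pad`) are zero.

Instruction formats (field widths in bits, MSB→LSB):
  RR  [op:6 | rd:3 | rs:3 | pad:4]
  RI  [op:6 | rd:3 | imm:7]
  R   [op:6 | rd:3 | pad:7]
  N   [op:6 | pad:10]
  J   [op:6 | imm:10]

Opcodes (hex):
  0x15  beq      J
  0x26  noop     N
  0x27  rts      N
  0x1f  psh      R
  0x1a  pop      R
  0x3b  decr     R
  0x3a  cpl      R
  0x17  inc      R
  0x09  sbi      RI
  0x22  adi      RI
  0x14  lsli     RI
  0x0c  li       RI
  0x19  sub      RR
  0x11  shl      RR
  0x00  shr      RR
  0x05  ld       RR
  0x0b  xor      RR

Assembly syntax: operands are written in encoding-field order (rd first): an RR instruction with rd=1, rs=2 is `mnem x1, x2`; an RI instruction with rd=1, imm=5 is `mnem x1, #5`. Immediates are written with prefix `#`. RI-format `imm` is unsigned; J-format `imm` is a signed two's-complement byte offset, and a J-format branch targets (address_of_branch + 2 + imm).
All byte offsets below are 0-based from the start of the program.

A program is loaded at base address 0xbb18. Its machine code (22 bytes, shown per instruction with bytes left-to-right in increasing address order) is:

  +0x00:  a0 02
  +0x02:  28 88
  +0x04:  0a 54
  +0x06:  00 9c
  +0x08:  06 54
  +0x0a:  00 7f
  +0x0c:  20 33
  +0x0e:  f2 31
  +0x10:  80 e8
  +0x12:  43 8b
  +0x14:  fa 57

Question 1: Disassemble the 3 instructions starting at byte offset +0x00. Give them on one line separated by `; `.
shr x5, x2; adi x0, #40; beq #10

off 0x00: read a0 02 as little → 0x02a0
  top 6b → 0x0 → shr [RR]
  rd: (w>>7)&0x7=0x5 → x5
  rs: (w>>4)&0x7=0x2 → x2
off 0x02: read 28 88 as little → 0x8828
  top 6b → 0x22 → adi [RI]
  rd: (w>>7)&0x7=0x0 → x0
  imm: (w>>0)&0x7f=0x28 → #40
off 0x04: read 0a 54 as little → 0x540a
  top 6b → 0x15 → beq [J]
  imm: (w>>0)&0x3ff=0xa → #10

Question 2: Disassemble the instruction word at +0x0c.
@+0c  little-endian(20 33) = 0x3320
  op=0x3320>>10=0xc ⇒ li (RI)
  rd: (w>>7)&0x7=0x6 → x6
  imm: (w>>0)&0x7f=0x20 → #32

li x6, #32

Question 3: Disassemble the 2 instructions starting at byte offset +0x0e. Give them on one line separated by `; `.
+0x0e: f2 31 ⇒ word 0x31f2 (little)
  op=0x31f2>>10=0xc ⇒ li (RI)
  rd@[9:7]=0x3 ⇒ x3
  imm@[6:0]=0x72 ⇒ #114
+0x10: 80 e8 ⇒ word 0xe880 (little)
  op=0xe880>>10=0x3a ⇒ cpl (R)
  rd@[9:7]=0x1 ⇒ x1

li x3, #114; cpl x1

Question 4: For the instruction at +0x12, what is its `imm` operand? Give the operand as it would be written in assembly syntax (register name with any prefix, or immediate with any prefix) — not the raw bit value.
[12] 43 8b → 0x8b43
  op=0x8b43>>10=0x22 ⇒ adi (RI)
  [9:7] rd=6 = x6
  [6:0] imm=67 = #67

#67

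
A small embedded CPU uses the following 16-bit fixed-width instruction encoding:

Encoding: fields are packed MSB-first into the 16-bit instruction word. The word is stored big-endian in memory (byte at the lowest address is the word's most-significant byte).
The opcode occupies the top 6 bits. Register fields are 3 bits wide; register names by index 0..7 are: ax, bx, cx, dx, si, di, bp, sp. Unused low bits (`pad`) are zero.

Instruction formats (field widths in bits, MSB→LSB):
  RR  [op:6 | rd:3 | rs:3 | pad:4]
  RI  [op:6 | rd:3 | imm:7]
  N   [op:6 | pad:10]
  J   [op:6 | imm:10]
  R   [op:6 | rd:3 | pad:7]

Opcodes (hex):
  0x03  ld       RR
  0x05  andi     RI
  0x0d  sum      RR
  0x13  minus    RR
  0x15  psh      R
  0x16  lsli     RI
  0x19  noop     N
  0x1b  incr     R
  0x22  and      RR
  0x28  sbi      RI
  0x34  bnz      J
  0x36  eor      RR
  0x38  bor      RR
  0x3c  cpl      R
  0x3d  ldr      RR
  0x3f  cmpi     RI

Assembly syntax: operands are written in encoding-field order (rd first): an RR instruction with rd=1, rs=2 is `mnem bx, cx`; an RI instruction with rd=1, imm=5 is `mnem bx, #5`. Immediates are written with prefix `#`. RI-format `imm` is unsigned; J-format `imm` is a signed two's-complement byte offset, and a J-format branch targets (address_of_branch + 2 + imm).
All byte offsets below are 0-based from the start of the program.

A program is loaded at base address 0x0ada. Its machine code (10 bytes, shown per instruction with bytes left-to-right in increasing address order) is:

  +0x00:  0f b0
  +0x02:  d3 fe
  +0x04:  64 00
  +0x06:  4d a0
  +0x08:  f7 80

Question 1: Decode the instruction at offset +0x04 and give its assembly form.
+0x04: 64 00 ⇒ word 0x6400 (big)
  op=0x6400>>10=0x19 ⇒ noop (N)

noop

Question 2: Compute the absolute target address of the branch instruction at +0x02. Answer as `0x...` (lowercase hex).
[02] d3 fe → 0xd3fe
  op=0xd3fe>>10=0x34 ⇒ bnz (J)
  imm: (w>>0)&0x3ff=0x3fe (s10→-2) → #-2
  target = base 0x0ada + off 0x02 + 2 + imm -2 = 0x0adc

0x0adc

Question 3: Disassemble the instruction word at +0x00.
ld sp, dx

[00] 0f b0 → 0x0fb0
  opcode bits[15:10]=0x3: ld/RR
  rd@[9:7]=0x7 ⇒ sp
  rs@[6:4]=0x3 ⇒ dx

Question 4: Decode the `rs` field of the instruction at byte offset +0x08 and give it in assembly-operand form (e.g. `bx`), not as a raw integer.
ax

off 0x08: read f7 80 as big → 0xf780
  op=0xf780>>10=0x3d ⇒ ldr (RR)
  [9:7] rd=7 = sp
  [6:4] rs=0 = ax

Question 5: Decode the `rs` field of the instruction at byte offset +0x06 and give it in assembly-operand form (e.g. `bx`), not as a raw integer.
cx

+0x06: 4d a0 ⇒ word 0x4da0 (big)
  opcode bits[15:10]=0x13: minus/RR
  [9:7] rd=3 = dx
  [6:4] rs=2 = cx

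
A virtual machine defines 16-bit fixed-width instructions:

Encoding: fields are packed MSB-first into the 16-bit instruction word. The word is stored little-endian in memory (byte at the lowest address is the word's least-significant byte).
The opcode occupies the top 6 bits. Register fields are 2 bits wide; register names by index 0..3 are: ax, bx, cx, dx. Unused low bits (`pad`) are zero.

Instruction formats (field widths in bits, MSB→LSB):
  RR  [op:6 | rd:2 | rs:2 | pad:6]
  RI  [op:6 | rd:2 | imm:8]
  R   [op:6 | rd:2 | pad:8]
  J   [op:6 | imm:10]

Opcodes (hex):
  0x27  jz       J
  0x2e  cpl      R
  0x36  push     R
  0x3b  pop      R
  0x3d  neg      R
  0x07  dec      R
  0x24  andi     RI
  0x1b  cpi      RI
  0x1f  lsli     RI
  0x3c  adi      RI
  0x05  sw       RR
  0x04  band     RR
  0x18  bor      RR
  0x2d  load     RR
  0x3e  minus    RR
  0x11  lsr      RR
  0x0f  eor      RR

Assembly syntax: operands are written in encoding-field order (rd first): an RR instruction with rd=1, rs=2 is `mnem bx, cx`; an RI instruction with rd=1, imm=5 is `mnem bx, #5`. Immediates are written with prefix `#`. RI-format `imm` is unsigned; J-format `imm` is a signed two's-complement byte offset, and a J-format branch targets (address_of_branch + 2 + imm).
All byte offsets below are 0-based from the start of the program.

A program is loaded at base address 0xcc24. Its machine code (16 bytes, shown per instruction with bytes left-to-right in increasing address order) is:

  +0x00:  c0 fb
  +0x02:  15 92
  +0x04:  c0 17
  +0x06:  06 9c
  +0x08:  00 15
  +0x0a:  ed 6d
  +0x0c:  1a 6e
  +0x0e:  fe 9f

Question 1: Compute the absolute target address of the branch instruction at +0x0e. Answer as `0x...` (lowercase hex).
[0e] fe 9f → 0x9ffe
  opcode bits[15:10]=0x27: jz/J
  imm@[9:0]=0x3fe (s10→-2) ⇒ #-2
  target = base 0xcc24 + off 0x0e + 2 + imm -2 = 0xcc32

0xcc32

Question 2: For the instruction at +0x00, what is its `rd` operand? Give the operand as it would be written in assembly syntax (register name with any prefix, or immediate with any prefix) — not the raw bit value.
dx

@+00  little-endian(c0 fb) = 0xfbc0
  opcode bits[15:10]=0x3e: minus/RR
  rd@[9:8]=0x3 ⇒ dx
  rs@[7:6]=0x3 ⇒ dx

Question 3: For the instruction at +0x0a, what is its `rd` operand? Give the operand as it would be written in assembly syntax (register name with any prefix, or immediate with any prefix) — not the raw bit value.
@+0a  little-endian(ed 6d) = 0x6ded
  top 6b → 0x1b → cpi [RI]
  [9:8] rd=1 = bx
  [7:0] imm=237 = #237

bx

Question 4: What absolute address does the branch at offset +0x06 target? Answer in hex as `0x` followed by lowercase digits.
@+06  little-endian(06 9c) = 0x9c06
  op=0x9c06>>10=0x27 ⇒ jz (J)
  imm: (w>>0)&0x3ff=0x6 → #6
  target = base 0xcc24 + off 0x06 + 2 + imm 6 = 0xcc32

0xcc32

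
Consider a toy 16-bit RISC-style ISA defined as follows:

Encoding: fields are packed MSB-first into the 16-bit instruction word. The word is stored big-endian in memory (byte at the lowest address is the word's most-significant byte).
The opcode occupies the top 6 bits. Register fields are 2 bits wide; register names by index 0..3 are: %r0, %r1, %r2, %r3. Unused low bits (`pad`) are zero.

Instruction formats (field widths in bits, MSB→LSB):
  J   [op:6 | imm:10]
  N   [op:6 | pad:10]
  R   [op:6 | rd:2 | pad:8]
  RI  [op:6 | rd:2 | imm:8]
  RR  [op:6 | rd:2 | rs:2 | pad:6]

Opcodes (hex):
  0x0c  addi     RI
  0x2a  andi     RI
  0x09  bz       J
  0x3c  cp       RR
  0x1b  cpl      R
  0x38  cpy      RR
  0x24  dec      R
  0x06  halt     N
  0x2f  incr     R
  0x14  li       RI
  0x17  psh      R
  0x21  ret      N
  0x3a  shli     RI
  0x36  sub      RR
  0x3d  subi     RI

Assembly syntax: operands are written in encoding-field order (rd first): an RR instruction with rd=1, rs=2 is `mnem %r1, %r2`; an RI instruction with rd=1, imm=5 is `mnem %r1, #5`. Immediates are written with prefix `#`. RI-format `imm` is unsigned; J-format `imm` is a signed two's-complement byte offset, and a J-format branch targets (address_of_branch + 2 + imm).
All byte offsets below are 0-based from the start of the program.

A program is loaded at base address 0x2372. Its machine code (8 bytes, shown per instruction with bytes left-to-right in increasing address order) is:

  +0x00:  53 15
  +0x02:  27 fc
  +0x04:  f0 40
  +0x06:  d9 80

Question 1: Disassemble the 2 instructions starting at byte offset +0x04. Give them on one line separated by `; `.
cp %r0, %r1; sub %r1, %r2

[04] f0 40 → 0xf040
  opcode bits[15:10]=0x3c: cp/RR
  [9:8] rd=0 = %r0
  [7:6] rs=1 = %r1
[06] d9 80 → 0xd980
  opcode bits[15:10]=0x36: sub/RR
  [9:8] rd=1 = %r1
  [7:6] rs=2 = %r2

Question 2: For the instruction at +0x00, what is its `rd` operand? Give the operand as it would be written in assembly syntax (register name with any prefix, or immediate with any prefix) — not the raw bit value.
+0x00: 53 15 ⇒ word 0x5315 (big)
  op=0x5315>>10=0x14 ⇒ li (RI)
  rd@[9:8]=0x3 ⇒ %r3
  imm@[7:0]=0x15 ⇒ #21

%r3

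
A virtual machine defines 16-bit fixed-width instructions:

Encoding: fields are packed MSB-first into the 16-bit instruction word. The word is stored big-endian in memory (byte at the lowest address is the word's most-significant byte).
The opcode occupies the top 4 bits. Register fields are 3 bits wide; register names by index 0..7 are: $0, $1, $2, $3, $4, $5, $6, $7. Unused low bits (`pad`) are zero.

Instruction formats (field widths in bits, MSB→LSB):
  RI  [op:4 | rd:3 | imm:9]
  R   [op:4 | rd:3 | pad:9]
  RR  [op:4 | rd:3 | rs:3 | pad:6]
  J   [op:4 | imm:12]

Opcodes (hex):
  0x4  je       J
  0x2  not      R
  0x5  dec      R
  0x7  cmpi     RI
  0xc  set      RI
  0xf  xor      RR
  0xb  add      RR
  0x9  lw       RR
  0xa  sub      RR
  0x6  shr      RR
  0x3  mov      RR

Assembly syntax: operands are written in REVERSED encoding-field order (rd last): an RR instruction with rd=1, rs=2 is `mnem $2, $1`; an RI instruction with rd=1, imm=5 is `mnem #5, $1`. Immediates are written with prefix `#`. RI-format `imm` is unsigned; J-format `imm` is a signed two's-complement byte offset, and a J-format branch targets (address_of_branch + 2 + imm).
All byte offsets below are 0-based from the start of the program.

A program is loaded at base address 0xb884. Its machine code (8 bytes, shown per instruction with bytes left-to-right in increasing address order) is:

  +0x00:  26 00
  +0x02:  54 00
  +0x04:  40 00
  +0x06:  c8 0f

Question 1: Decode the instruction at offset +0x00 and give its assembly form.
not $3

+0x00: 26 00 ⇒ word 0x2600 (big)
  top 4b → 0x2 → not [R]
  [11:9] rd=3 = $3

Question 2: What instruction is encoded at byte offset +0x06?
set #15, $4

[06] c8 0f → 0xc80f
  opcode bits[15:12]=0xc: set/RI
  rd: (w>>9)&0x7=0x4 → $4
  imm: (w>>0)&0x1ff=0xf → #15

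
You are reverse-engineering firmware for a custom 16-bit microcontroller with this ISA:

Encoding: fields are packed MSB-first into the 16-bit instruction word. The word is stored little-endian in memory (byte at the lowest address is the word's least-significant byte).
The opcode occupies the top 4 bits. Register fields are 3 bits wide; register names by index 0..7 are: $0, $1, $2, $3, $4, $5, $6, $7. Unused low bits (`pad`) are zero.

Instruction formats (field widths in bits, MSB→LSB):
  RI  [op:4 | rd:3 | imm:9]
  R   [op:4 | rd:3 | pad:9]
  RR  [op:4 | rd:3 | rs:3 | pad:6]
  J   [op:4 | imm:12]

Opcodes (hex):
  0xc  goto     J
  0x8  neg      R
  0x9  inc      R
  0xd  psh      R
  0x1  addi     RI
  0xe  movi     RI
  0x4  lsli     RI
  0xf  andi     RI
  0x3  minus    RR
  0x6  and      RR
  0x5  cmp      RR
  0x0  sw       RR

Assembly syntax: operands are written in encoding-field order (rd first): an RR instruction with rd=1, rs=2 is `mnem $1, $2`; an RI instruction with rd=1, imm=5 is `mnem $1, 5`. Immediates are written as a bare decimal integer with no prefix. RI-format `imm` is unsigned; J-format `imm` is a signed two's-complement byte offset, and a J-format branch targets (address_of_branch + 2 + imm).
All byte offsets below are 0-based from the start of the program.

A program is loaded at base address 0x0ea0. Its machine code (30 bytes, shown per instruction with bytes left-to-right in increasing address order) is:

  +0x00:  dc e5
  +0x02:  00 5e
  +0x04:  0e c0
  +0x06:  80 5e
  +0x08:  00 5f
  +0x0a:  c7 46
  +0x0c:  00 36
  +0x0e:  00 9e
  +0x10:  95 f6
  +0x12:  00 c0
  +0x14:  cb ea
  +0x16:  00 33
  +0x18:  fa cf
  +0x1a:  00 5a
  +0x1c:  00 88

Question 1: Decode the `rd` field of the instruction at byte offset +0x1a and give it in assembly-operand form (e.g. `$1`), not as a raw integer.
$5

+0x1a: 00 5a ⇒ word 0x5a00 (little)
  top 4b → 0x5 → cmp [RR]
  [11:9] rd=5 = $5
  [8:6] rs=0 = $0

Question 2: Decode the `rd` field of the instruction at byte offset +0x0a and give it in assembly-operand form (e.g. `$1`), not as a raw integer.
$3

+0x0a: c7 46 ⇒ word 0x46c7 (little)
  op=0x46c7>>12=0x4 ⇒ lsli (RI)
  [11:9] rd=3 = $3
  [8:0] imm=199 = 199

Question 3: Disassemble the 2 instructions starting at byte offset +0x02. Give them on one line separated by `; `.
+0x02: 00 5e ⇒ word 0x5e00 (little)
  opcode bits[15:12]=0x5: cmp/RR
  [11:9] rd=7 = $7
  [8:6] rs=0 = $0
+0x04: 0e c0 ⇒ word 0xc00e (little)
  opcode bits[15:12]=0xc: goto/J
  [11:0] imm=14 = 14

cmp $7, $0; goto 14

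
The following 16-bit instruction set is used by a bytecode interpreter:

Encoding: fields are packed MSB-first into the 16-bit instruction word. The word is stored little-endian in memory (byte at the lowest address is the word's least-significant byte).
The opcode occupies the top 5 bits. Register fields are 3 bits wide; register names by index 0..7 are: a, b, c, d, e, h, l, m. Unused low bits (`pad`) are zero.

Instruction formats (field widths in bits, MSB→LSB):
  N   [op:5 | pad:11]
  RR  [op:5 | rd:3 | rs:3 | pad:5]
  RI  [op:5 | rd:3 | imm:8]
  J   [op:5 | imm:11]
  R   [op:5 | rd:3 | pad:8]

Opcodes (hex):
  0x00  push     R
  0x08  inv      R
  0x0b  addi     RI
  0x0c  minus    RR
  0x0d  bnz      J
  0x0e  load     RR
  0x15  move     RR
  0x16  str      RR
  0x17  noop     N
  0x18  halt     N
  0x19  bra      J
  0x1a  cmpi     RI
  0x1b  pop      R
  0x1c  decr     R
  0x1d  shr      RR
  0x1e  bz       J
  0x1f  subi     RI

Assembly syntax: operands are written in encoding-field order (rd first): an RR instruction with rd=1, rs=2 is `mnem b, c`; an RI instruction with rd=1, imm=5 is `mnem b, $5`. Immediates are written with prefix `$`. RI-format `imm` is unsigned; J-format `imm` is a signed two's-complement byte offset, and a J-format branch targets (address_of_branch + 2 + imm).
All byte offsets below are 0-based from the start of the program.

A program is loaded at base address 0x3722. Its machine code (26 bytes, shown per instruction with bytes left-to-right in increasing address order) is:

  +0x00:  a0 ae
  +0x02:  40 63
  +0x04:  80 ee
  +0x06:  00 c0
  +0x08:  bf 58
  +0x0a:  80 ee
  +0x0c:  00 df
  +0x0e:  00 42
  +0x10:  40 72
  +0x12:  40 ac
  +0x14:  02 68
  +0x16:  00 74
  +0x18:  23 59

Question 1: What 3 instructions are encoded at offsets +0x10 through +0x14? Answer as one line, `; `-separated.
load c, c; move e, c; bnz $2

@+10  little-endian(40 72) = 0x7240
  opcode bits[15:11]=0xe: load/RR
  [10:8] rd=2 = c
  [7:5] rs=2 = c
@+12  little-endian(40 ac) = 0xac40
  opcode bits[15:11]=0x15: move/RR
  [10:8] rd=4 = e
  [7:5] rs=2 = c
@+14  little-endian(02 68) = 0x6802
  opcode bits[15:11]=0xd: bnz/J
  [10:0] imm=2 = $2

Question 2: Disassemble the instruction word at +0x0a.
+0x0a: 80 ee ⇒ word 0xee80 (little)
  top 5b → 0x1d → shr [RR]
  [10:8] rd=6 = l
  [7:5] rs=4 = e

shr l, e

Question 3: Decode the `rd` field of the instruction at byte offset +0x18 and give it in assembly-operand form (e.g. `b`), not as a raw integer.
@+18  little-endian(23 59) = 0x5923
  top 5b → 0xb → addi [RI]
  rd@[10:8]=0x1 ⇒ b
  imm@[7:0]=0x23 ⇒ $35

b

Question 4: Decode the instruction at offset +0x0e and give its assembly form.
off 0x0e: read 00 42 as little → 0x4200
  op=0x4200>>11=0x8 ⇒ inv (R)
  rd: (w>>8)&0x7=0x2 → c

inv c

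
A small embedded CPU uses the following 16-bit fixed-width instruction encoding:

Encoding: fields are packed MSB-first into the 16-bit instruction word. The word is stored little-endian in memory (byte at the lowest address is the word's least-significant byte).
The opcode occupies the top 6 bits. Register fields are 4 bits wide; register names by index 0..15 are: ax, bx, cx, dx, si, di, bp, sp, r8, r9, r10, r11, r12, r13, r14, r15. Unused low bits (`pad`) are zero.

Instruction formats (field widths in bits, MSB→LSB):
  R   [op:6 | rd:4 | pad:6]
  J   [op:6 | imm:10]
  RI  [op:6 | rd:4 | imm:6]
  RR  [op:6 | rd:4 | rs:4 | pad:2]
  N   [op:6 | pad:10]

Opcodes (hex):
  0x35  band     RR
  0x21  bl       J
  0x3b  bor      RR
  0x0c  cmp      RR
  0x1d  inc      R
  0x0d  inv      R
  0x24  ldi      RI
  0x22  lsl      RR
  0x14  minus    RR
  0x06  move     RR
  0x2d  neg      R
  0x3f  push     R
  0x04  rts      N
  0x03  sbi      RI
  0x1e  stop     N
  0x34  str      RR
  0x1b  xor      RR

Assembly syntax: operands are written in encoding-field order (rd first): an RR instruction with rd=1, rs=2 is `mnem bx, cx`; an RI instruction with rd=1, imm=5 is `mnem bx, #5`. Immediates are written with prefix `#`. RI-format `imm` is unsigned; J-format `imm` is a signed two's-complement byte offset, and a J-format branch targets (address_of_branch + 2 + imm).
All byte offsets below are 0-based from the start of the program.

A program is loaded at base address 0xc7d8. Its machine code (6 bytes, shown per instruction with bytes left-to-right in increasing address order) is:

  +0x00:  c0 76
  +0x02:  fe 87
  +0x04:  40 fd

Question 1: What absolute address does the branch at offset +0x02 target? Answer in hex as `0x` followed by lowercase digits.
0xc7da

off 0x02: read fe 87 as little → 0x87fe
  top 6b → 0x21 → bl [J]
  imm@[9:0]=0x3fe (s10→-2) ⇒ #-2
  target = base 0xc7d8 + off 0x02 + 2 + imm -2 = 0xc7da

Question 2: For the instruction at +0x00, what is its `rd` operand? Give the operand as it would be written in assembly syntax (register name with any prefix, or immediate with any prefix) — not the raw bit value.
r11

[00] c0 76 → 0x76c0
  opcode bits[15:10]=0x1d: inc/R
  [9:6] rd=11 = r11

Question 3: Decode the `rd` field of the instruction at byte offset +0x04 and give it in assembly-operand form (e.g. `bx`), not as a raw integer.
off 0x04: read 40 fd as little → 0xfd40
  opcode bits[15:10]=0x3f: push/R
  rd@[9:6]=0x5 ⇒ di

di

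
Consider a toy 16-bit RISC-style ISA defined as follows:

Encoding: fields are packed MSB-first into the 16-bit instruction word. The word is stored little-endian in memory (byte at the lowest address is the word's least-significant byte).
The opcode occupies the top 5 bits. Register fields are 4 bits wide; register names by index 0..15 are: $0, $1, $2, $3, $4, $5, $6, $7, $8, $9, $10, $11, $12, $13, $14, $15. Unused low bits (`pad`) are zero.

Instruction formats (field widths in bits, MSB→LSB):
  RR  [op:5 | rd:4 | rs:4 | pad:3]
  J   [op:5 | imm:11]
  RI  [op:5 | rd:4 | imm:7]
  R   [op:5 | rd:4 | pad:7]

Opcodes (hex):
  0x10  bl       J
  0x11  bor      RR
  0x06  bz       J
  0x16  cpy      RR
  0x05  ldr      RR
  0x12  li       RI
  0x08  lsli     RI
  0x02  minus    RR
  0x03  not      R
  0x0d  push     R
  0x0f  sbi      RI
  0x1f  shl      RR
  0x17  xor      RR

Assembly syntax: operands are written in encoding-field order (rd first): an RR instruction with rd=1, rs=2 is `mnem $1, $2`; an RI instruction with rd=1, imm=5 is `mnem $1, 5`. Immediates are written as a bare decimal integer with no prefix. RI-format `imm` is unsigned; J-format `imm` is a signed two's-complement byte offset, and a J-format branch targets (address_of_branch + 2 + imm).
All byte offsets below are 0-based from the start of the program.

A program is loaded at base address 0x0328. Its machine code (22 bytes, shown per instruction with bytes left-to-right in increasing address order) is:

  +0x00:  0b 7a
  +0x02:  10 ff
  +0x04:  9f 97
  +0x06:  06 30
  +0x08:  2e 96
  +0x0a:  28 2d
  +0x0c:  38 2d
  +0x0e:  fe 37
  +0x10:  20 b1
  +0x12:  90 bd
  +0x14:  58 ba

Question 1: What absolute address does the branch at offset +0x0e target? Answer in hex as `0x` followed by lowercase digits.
off 0x0e: read fe 37 as little → 0x37fe
  opcode bits[15:11]=0x6: bz/J
  imm: (w>>0)&0x7ff=0x7fe (s11→-2) → -2
  target = base 0x0328 + off 0x0e + 2 + imm -2 = 0x0336

0x0336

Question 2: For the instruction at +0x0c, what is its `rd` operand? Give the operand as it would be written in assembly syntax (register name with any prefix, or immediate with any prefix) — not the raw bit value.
@+0c  little-endian(38 2d) = 0x2d38
  top 5b → 0x5 → ldr [RR]
  rd@[10:7]=0xa ⇒ $10
  rs@[6:3]=0x7 ⇒ $7

$10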